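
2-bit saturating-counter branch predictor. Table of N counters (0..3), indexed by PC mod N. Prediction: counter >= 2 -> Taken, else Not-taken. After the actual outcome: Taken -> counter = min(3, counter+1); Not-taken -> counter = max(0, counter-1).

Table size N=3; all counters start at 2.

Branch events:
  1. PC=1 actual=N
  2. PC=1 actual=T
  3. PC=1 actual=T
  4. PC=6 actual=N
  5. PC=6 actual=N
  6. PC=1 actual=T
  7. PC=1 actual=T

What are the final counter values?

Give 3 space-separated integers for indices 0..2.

Ev 1: PC=1 idx=1 pred=T actual=N -> ctr[1]=1
Ev 2: PC=1 idx=1 pred=N actual=T -> ctr[1]=2
Ev 3: PC=1 idx=1 pred=T actual=T -> ctr[1]=3
Ev 4: PC=6 idx=0 pred=T actual=N -> ctr[0]=1
Ev 5: PC=6 idx=0 pred=N actual=N -> ctr[0]=0
Ev 6: PC=1 idx=1 pred=T actual=T -> ctr[1]=3
Ev 7: PC=1 idx=1 pred=T actual=T -> ctr[1]=3

Answer: 0 3 2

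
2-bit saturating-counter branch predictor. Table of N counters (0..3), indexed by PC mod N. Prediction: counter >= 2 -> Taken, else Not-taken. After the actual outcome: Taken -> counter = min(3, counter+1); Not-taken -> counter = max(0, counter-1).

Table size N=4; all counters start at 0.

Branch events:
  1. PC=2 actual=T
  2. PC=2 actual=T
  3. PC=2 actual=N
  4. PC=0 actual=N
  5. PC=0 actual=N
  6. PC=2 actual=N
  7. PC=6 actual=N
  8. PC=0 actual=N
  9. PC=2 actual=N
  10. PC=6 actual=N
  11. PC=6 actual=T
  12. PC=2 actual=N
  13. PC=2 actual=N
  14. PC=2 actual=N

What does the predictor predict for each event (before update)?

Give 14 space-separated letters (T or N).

Ev 1: PC=2 idx=2 pred=N actual=T -> ctr[2]=1
Ev 2: PC=2 idx=2 pred=N actual=T -> ctr[2]=2
Ev 3: PC=2 idx=2 pred=T actual=N -> ctr[2]=1
Ev 4: PC=0 idx=0 pred=N actual=N -> ctr[0]=0
Ev 5: PC=0 idx=0 pred=N actual=N -> ctr[0]=0
Ev 6: PC=2 idx=2 pred=N actual=N -> ctr[2]=0
Ev 7: PC=6 idx=2 pred=N actual=N -> ctr[2]=0
Ev 8: PC=0 idx=0 pred=N actual=N -> ctr[0]=0
Ev 9: PC=2 idx=2 pred=N actual=N -> ctr[2]=0
Ev 10: PC=6 idx=2 pred=N actual=N -> ctr[2]=0
Ev 11: PC=6 idx=2 pred=N actual=T -> ctr[2]=1
Ev 12: PC=2 idx=2 pred=N actual=N -> ctr[2]=0
Ev 13: PC=2 idx=2 pred=N actual=N -> ctr[2]=0
Ev 14: PC=2 idx=2 pred=N actual=N -> ctr[2]=0

Answer: N N T N N N N N N N N N N N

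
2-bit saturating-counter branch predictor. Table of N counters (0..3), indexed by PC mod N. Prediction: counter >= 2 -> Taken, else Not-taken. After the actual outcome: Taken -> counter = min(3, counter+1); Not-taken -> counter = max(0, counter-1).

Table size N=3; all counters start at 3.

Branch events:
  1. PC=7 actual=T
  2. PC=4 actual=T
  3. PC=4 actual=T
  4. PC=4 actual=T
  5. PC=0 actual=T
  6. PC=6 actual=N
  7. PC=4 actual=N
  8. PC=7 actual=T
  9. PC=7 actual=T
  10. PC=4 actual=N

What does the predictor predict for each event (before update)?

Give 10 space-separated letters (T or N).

Answer: T T T T T T T T T T

Derivation:
Ev 1: PC=7 idx=1 pred=T actual=T -> ctr[1]=3
Ev 2: PC=4 idx=1 pred=T actual=T -> ctr[1]=3
Ev 3: PC=4 idx=1 pred=T actual=T -> ctr[1]=3
Ev 4: PC=4 idx=1 pred=T actual=T -> ctr[1]=3
Ev 5: PC=0 idx=0 pred=T actual=T -> ctr[0]=3
Ev 6: PC=6 idx=0 pred=T actual=N -> ctr[0]=2
Ev 7: PC=4 idx=1 pred=T actual=N -> ctr[1]=2
Ev 8: PC=7 idx=1 pred=T actual=T -> ctr[1]=3
Ev 9: PC=7 idx=1 pred=T actual=T -> ctr[1]=3
Ev 10: PC=4 idx=1 pred=T actual=N -> ctr[1]=2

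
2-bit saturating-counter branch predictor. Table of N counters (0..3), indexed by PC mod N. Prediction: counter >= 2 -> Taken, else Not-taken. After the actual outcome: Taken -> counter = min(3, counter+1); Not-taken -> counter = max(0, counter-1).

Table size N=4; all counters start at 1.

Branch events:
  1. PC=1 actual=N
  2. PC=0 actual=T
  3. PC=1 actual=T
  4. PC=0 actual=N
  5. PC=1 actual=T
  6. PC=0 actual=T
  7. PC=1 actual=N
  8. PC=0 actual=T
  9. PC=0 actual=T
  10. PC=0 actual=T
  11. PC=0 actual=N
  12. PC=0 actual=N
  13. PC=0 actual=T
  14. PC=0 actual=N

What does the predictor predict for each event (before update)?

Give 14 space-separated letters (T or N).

Ev 1: PC=1 idx=1 pred=N actual=N -> ctr[1]=0
Ev 2: PC=0 idx=0 pred=N actual=T -> ctr[0]=2
Ev 3: PC=1 idx=1 pred=N actual=T -> ctr[1]=1
Ev 4: PC=0 idx=0 pred=T actual=N -> ctr[0]=1
Ev 5: PC=1 idx=1 pred=N actual=T -> ctr[1]=2
Ev 6: PC=0 idx=0 pred=N actual=T -> ctr[0]=2
Ev 7: PC=1 idx=1 pred=T actual=N -> ctr[1]=1
Ev 8: PC=0 idx=0 pred=T actual=T -> ctr[0]=3
Ev 9: PC=0 idx=0 pred=T actual=T -> ctr[0]=3
Ev 10: PC=0 idx=0 pred=T actual=T -> ctr[0]=3
Ev 11: PC=0 idx=0 pred=T actual=N -> ctr[0]=2
Ev 12: PC=0 idx=0 pred=T actual=N -> ctr[0]=1
Ev 13: PC=0 idx=0 pred=N actual=T -> ctr[0]=2
Ev 14: PC=0 idx=0 pred=T actual=N -> ctr[0]=1

Answer: N N N T N N T T T T T T N T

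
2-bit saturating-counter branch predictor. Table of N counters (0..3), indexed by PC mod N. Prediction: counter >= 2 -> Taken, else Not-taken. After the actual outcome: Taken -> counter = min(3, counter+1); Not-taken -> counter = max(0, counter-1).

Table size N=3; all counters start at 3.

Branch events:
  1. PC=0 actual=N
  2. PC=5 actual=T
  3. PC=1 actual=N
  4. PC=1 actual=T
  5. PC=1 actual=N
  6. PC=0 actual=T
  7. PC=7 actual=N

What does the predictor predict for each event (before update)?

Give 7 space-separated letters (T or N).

Answer: T T T T T T T

Derivation:
Ev 1: PC=0 idx=0 pred=T actual=N -> ctr[0]=2
Ev 2: PC=5 idx=2 pred=T actual=T -> ctr[2]=3
Ev 3: PC=1 idx=1 pred=T actual=N -> ctr[1]=2
Ev 4: PC=1 idx=1 pred=T actual=T -> ctr[1]=3
Ev 5: PC=1 idx=1 pred=T actual=N -> ctr[1]=2
Ev 6: PC=0 idx=0 pred=T actual=T -> ctr[0]=3
Ev 7: PC=7 idx=1 pred=T actual=N -> ctr[1]=1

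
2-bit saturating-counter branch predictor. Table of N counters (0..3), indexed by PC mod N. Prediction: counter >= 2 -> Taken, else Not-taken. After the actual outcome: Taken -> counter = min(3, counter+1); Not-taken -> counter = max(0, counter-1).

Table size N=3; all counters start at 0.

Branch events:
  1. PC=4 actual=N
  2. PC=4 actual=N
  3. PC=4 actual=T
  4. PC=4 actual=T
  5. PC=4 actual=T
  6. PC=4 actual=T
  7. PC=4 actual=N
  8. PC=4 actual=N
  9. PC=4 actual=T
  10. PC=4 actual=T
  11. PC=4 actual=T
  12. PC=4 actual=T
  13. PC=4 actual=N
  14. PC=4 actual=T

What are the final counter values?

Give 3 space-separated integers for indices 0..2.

Ev 1: PC=4 idx=1 pred=N actual=N -> ctr[1]=0
Ev 2: PC=4 idx=1 pred=N actual=N -> ctr[1]=0
Ev 3: PC=4 idx=1 pred=N actual=T -> ctr[1]=1
Ev 4: PC=4 idx=1 pred=N actual=T -> ctr[1]=2
Ev 5: PC=4 idx=1 pred=T actual=T -> ctr[1]=3
Ev 6: PC=4 idx=1 pred=T actual=T -> ctr[1]=3
Ev 7: PC=4 idx=1 pred=T actual=N -> ctr[1]=2
Ev 8: PC=4 idx=1 pred=T actual=N -> ctr[1]=1
Ev 9: PC=4 idx=1 pred=N actual=T -> ctr[1]=2
Ev 10: PC=4 idx=1 pred=T actual=T -> ctr[1]=3
Ev 11: PC=4 idx=1 pred=T actual=T -> ctr[1]=3
Ev 12: PC=4 idx=1 pred=T actual=T -> ctr[1]=3
Ev 13: PC=4 idx=1 pred=T actual=N -> ctr[1]=2
Ev 14: PC=4 idx=1 pred=T actual=T -> ctr[1]=3

Answer: 0 3 0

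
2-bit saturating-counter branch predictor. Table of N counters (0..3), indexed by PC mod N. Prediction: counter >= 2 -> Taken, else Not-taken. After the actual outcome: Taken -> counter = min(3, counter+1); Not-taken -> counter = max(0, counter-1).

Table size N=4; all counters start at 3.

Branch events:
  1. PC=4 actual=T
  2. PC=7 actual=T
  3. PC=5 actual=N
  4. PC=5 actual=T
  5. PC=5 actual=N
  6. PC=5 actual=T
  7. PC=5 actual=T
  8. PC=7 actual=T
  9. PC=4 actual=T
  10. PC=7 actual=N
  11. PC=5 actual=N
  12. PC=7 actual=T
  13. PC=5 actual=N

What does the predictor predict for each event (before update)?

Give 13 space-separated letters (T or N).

Ev 1: PC=4 idx=0 pred=T actual=T -> ctr[0]=3
Ev 2: PC=7 idx=3 pred=T actual=T -> ctr[3]=3
Ev 3: PC=5 idx=1 pred=T actual=N -> ctr[1]=2
Ev 4: PC=5 idx=1 pred=T actual=T -> ctr[1]=3
Ev 5: PC=5 idx=1 pred=T actual=N -> ctr[1]=2
Ev 6: PC=5 idx=1 pred=T actual=T -> ctr[1]=3
Ev 7: PC=5 idx=1 pred=T actual=T -> ctr[1]=3
Ev 8: PC=7 idx=3 pred=T actual=T -> ctr[3]=3
Ev 9: PC=4 idx=0 pred=T actual=T -> ctr[0]=3
Ev 10: PC=7 idx=3 pred=T actual=N -> ctr[3]=2
Ev 11: PC=5 idx=1 pred=T actual=N -> ctr[1]=2
Ev 12: PC=7 idx=3 pred=T actual=T -> ctr[3]=3
Ev 13: PC=5 idx=1 pred=T actual=N -> ctr[1]=1

Answer: T T T T T T T T T T T T T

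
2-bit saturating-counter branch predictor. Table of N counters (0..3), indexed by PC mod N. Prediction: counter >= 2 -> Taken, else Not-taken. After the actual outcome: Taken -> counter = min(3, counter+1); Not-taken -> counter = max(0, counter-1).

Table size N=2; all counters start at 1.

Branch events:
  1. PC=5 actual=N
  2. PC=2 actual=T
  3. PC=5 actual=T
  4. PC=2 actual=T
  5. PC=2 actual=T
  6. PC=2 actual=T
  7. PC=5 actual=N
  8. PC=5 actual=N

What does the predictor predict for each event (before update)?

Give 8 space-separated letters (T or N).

Ev 1: PC=5 idx=1 pred=N actual=N -> ctr[1]=0
Ev 2: PC=2 idx=0 pred=N actual=T -> ctr[0]=2
Ev 3: PC=5 idx=1 pred=N actual=T -> ctr[1]=1
Ev 4: PC=2 idx=0 pred=T actual=T -> ctr[0]=3
Ev 5: PC=2 idx=0 pred=T actual=T -> ctr[0]=3
Ev 6: PC=2 idx=0 pred=T actual=T -> ctr[0]=3
Ev 7: PC=5 idx=1 pred=N actual=N -> ctr[1]=0
Ev 8: PC=5 idx=1 pred=N actual=N -> ctr[1]=0

Answer: N N N T T T N N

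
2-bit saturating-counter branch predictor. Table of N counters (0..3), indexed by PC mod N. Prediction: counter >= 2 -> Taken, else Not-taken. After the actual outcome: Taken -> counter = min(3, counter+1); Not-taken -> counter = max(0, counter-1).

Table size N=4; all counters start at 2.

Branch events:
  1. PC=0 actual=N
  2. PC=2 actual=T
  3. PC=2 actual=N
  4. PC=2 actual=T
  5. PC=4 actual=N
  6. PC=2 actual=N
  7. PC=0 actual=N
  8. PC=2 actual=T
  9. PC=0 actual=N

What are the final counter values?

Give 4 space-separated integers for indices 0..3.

Ev 1: PC=0 idx=0 pred=T actual=N -> ctr[0]=1
Ev 2: PC=2 idx=2 pred=T actual=T -> ctr[2]=3
Ev 3: PC=2 idx=2 pred=T actual=N -> ctr[2]=2
Ev 4: PC=2 idx=2 pred=T actual=T -> ctr[2]=3
Ev 5: PC=4 idx=0 pred=N actual=N -> ctr[0]=0
Ev 6: PC=2 idx=2 pred=T actual=N -> ctr[2]=2
Ev 7: PC=0 idx=0 pred=N actual=N -> ctr[0]=0
Ev 8: PC=2 idx=2 pred=T actual=T -> ctr[2]=3
Ev 9: PC=0 idx=0 pred=N actual=N -> ctr[0]=0

Answer: 0 2 3 2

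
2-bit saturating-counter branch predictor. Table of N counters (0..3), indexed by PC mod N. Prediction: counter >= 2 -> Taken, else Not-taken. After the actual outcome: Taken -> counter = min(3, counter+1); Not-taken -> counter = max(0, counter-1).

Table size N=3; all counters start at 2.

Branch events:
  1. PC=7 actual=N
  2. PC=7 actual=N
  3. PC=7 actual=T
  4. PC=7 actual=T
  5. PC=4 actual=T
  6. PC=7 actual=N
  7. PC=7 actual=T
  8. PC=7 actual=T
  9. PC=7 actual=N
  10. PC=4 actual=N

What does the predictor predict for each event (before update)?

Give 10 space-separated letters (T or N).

Answer: T N N N T T T T T T

Derivation:
Ev 1: PC=7 idx=1 pred=T actual=N -> ctr[1]=1
Ev 2: PC=7 idx=1 pred=N actual=N -> ctr[1]=0
Ev 3: PC=7 idx=1 pred=N actual=T -> ctr[1]=1
Ev 4: PC=7 idx=1 pred=N actual=T -> ctr[1]=2
Ev 5: PC=4 idx=1 pred=T actual=T -> ctr[1]=3
Ev 6: PC=7 idx=1 pred=T actual=N -> ctr[1]=2
Ev 7: PC=7 idx=1 pred=T actual=T -> ctr[1]=3
Ev 8: PC=7 idx=1 pred=T actual=T -> ctr[1]=3
Ev 9: PC=7 idx=1 pred=T actual=N -> ctr[1]=2
Ev 10: PC=4 idx=1 pred=T actual=N -> ctr[1]=1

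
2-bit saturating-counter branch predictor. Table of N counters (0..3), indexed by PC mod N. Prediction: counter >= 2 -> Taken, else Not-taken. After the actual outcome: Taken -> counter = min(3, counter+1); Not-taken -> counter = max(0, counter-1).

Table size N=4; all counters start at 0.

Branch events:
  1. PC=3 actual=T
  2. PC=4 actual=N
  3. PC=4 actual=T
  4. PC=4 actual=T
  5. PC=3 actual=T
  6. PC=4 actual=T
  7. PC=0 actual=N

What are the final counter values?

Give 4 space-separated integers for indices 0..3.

Ev 1: PC=3 idx=3 pred=N actual=T -> ctr[3]=1
Ev 2: PC=4 idx=0 pred=N actual=N -> ctr[0]=0
Ev 3: PC=4 idx=0 pred=N actual=T -> ctr[0]=1
Ev 4: PC=4 idx=0 pred=N actual=T -> ctr[0]=2
Ev 5: PC=3 idx=3 pred=N actual=T -> ctr[3]=2
Ev 6: PC=4 idx=0 pred=T actual=T -> ctr[0]=3
Ev 7: PC=0 idx=0 pred=T actual=N -> ctr[0]=2

Answer: 2 0 0 2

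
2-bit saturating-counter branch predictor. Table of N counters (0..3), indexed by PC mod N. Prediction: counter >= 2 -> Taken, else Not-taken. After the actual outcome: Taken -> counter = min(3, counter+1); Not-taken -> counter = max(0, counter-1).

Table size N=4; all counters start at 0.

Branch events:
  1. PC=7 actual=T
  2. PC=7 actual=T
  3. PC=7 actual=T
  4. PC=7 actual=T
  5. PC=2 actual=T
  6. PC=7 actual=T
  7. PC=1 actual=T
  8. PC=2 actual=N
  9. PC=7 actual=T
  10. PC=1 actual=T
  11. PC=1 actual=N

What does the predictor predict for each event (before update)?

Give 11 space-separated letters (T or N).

Answer: N N T T N T N N T N T

Derivation:
Ev 1: PC=7 idx=3 pred=N actual=T -> ctr[3]=1
Ev 2: PC=7 idx=3 pred=N actual=T -> ctr[3]=2
Ev 3: PC=7 idx=3 pred=T actual=T -> ctr[3]=3
Ev 4: PC=7 idx=3 pred=T actual=T -> ctr[3]=3
Ev 5: PC=2 idx=2 pred=N actual=T -> ctr[2]=1
Ev 6: PC=7 idx=3 pred=T actual=T -> ctr[3]=3
Ev 7: PC=1 idx=1 pred=N actual=T -> ctr[1]=1
Ev 8: PC=2 idx=2 pred=N actual=N -> ctr[2]=0
Ev 9: PC=7 idx=3 pred=T actual=T -> ctr[3]=3
Ev 10: PC=1 idx=1 pred=N actual=T -> ctr[1]=2
Ev 11: PC=1 idx=1 pred=T actual=N -> ctr[1]=1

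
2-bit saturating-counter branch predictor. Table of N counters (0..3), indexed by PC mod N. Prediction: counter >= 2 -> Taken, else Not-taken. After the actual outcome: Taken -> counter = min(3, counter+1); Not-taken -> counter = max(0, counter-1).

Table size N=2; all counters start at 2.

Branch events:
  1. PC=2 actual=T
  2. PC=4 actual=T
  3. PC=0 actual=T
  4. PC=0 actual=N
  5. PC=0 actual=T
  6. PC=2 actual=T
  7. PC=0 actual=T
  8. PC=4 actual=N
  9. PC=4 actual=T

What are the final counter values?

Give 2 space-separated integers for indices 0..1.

Answer: 3 2

Derivation:
Ev 1: PC=2 idx=0 pred=T actual=T -> ctr[0]=3
Ev 2: PC=4 idx=0 pred=T actual=T -> ctr[0]=3
Ev 3: PC=0 idx=0 pred=T actual=T -> ctr[0]=3
Ev 4: PC=0 idx=0 pred=T actual=N -> ctr[0]=2
Ev 5: PC=0 idx=0 pred=T actual=T -> ctr[0]=3
Ev 6: PC=2 idx=0 pred=T actual=T -> ctr[0]=3
Ev 7: PC=0 idx=0 pred=T actual=T -> ctr[0]=3
Ev 8: PC=4 idx=0 pred=T actual=N -> ctr[0]=2
Ev 9: PC=4 idx=0 pred=T actual=T -> ctr[0]=3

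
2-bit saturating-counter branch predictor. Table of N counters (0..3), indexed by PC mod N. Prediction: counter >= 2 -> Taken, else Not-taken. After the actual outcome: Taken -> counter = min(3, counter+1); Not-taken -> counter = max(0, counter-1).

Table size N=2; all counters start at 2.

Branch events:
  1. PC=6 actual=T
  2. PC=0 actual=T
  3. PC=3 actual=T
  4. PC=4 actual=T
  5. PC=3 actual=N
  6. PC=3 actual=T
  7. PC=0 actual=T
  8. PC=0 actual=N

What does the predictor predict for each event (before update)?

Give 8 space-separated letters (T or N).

Ev 1: PC=6 idx=0 pred=T actual=T -> ctr[0]=3
Ev 2: PC=0 idx=0 pred=T actual=T -> ctr[0]=3
Ev 3: PC=3 idx=1 pred=T actual=T -> ctr[1]=3
Ev 4: PC=4 idx=0 pred=T actual=T -> ctr[0]=3
Ev 5: PC=3 idx=1 pred=T actual=N -> ctr[1]=2
Ev 6: PC=3 idx=1 pred=T actual=T -> ctr[1]=3
Ev 7: PC=0 idx=0 pred=T actual=T -> ctr[0]=3
Ev 8: PC=0 idx=0 pred=T actual=N -> ctr[0]=2

Answer: T T T T T T T T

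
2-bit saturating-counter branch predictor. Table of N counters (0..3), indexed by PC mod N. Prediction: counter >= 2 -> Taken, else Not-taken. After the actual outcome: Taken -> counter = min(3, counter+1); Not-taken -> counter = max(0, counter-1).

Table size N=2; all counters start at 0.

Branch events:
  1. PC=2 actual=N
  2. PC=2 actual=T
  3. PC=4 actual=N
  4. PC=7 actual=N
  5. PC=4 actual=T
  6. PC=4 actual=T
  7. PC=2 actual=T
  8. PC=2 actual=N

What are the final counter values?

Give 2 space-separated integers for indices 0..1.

Answer: 2 0

Derivation:
Ev 1: PC=2 idx=0 pred=N actual=N -> ctr[0]=0
Ev 2: PC=2 idx=0 pred=N actual=T -> ctr[0]=1
Ev 3: PC=4 idx=0 pred=N actual=N -> ctr[0]=0
Ev 4: PC=7 idx=1 pred=N actual=N -> ctr[1]=0
Ev 5: PC=4 idx=0 pred=N actual=T -> ctr[0]=1
Ev 6: PC=4 idx=0 pred=N actual=T -> ctr[0]=2
Ev 7: PC=2 idx=0 pred=T actual=T -> ctr[0]=3
Ev 8: PC=2 idx=0 pred=T actual=N -> ctr[0]=2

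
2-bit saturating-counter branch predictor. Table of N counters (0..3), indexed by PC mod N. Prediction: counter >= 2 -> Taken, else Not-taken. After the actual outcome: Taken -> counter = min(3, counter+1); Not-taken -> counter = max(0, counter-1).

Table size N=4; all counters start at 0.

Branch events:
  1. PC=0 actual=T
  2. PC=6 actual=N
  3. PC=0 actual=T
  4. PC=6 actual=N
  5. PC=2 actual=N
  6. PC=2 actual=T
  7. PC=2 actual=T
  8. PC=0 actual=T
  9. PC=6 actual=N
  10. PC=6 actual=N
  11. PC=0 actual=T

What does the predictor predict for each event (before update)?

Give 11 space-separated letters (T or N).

Ev 1: PC=0 idx=0 pred=N actual=T -> ctr[0]=1
Ev 2: PC=6 idx=2 pred=N actual=N -> ctr[2]=0
Ev 3: PC=0 idx=0 pred=N actual=T -> ctr[0]=2
Ev 4: PC=6 idx=2 pred=N actual=N -> ctr[2]=0
Ev 5: PC=2 idx=2 pred=N actual=N -> ctr[2]=0
Ev 6: PC=2 idx=2 pred=N actual=T -> ctr[2]=1
Ev 7: PC=2 idx=2 pred=N actual=T -> ctr[2]=2
Ev 8: PC=0 idx=0 pred=T actual=T -> ctr[0]=3
Ev 9: PC=6 idx=2 pred=T actual=N -> ctr[2]=1
Ev 10: PC=6 idx=2 pred=N actual=N -> ctr[2]=0
Ev 11: PC=0 idx=0 pred=T actual=T -> ctr[0]=3

Answer: N N N N N N N T T N T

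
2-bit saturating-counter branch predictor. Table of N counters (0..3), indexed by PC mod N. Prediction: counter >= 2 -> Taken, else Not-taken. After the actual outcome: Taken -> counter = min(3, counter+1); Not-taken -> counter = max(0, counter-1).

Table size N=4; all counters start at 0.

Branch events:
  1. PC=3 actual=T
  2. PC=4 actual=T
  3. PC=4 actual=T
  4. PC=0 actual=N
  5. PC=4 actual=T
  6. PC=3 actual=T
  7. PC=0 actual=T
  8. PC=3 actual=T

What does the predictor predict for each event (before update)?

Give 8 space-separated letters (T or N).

Answer: N N N T N N T T

Derivation:
Ev 1: PC=3 idx=3 pred=N actual=T -> ctr[3]=1
Ev 2: PC=4 idx=0 pred=N actual=T -> ctr[0]=1
Ev 3: PC=4 idx=0 pred=N actual=T -> ctr[0]=2
Ev 4: PC=0 idx=0 pred=T actual=N -> ctr[0]=1
Ev 5: PC=4 idx=0 pred=N actual=T -> ctr[0]=2
Ev 6: PC=3 idx=3 pred=N actual=T -> ctr[3]=2
Ev 7: PC=0 idx=0 pred=T actual=T -> ctr[0]=3
Ev 8: PC=3 idx=3 pred=T actual=T -> ctr[3]=3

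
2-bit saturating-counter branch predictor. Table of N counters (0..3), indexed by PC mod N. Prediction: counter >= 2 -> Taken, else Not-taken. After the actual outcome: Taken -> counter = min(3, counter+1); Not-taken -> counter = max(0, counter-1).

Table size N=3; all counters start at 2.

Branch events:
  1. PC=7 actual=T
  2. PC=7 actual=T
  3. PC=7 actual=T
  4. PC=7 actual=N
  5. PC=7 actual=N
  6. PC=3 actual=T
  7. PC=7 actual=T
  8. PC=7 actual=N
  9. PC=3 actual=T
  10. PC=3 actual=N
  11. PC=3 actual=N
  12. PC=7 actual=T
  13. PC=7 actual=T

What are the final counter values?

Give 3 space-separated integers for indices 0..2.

Answer: 1 3 2

Derivation:
Ev 1: PC=7 idx=1 pred=T actual=T -> ctr[1]=3
Ev 2: PC=7 idx=1 pred=T actual=T -> ctr[1]=3
Ev 3: PC=7 idx=1 pred=T actual=T -> ctr[1]=3
Ev 4: PC=7 idx=1 pred=T actual=N -> ctr[1]=2
Ev 5: PC=7 idx=1 pred=T actual=N -> ctr[1]=1
Ev 6: PC=3 idx=0 pred=T actual=T -> ctr[0]=3
Ev 7: PC=7 idx=1 pred=N actual=T -> ctr[1]=2
Ev 8: PC=7 idx=1 pred=T actual=N -> ctr[1]=1
Ev 9: PC=3 idx=0 pred=T actual=T -> ctr[0]=3
Ev 10: PC=3 idx=0 pred=T actual=N -> ctr[0]=2
Ev 11: PC=3 idx=0 pred=T actual=N -> ctr[0]=1
Ev 12: PC=7 idx=1 pred=N actual=T -> ctr[1]=2
Ev 13: PC=7 idx=1 pred=T actual=T -> ctr[1]=3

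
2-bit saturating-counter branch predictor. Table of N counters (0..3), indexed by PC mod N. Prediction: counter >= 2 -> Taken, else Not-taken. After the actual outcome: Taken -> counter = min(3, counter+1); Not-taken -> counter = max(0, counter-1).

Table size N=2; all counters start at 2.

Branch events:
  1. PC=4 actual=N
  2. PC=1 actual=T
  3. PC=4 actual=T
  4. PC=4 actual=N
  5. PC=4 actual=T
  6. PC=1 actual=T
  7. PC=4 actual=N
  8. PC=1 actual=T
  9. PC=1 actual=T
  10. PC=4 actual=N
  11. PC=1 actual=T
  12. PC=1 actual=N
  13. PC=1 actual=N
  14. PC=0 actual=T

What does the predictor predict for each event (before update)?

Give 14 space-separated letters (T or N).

Ev 1: PC=4 idx=0 pred=T actual=N -> ctr[0]=1
Ev 2: PC=1 idx=1 pred=T actual=T -> ctr[1]=3
Ev 3: PC=4 idx=0 pred=N actual=T -> ctr[0]=2
Ev 4: PC=4 idx=0 pred=T actual=N -> ctr[0]=1
Ev 5: PC=4 idx=0 pred=N actual=T -> ctr[0]=2
Ev 6: PC=1 idx=1 pred=T actual=T -> ctr[1]=3
Ev 7: PC=4 idx=0 pred=T actual=N -> ctr[0]=1
Ev 8: PC=1 idx=1 pred=T actual=T -> ctr[1]=3
Ev 9: PC=1 idx=1 pred=T actual=T -> ctr[1]=3
Ev 10: PC=4 idx=0 pred=N actual=N -> ctr[0]=0
Ev 11: PC=1 idx=1 pred=T actual=T -> ctr[1]=3
Ev 12: PC=1 idx=1 pred=T actual=N -> ctr[1]=2
Ev 13: PC=1 idx=1 pred=T actual=N -> ctr[1]=1
Ev 14: PC=0 idx=0 pred=N actual=T -> ctr[0]=1

Answer: T T N T N T T T T N T T T N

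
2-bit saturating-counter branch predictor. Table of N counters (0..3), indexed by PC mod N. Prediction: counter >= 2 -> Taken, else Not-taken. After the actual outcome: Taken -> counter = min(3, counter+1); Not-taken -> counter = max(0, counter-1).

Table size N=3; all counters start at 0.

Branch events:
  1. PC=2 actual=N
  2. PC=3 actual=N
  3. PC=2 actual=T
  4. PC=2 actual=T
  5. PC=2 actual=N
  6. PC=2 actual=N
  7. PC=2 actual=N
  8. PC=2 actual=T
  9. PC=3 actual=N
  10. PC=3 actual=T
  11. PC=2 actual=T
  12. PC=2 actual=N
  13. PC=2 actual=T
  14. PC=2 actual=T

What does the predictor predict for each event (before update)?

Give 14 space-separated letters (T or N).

Answer: N N N N T N N N N N N T N T

Derivation:
Ev 1: PC=2 idx=2 pred=N actual=N -> ctr[2]=0
Ev 2: PC=3 idx=0 pred=N actual=N -> ctr[0]=0
Ev 3: PC=2 idx=2 pred=N actual=T -> ctr[2]=1
Ev 4: PC=2 idx=2 pred=N actual=T -> ctr[2]=2
Ev 5: PC=2 idx=2 pred=T actual=N -> ctr[2]=1
Ev 6: PC=2 idx=2 pred=N actual=N -> ctr[2]=0
Ev 7: PC=2 idx=2 pred=N actual=N -> ctr[2]=0
Ev 8: PC=2 idx=2 pred=N actual=T -> ctr[2]=1
Ev 9: PC=3 idx=0 pred=N actual=N -> ctr[0]=0
Ev 10: PC=3 idx=0 pred=N actual=T -> ctr[0]=1
Ev 11: PC=2 idx=2 pred=N actual=T -> ctr[2]=2
Ev 12: PC=2 idx=2 pred=T actual=N -> ctr[2]=1
Ev 13: PC=2 idx=2 pred=N actual=T -> ctr[2]=2
Ev 14: PC=2 idx=2 pred=T actual=T -> ctr[2]=3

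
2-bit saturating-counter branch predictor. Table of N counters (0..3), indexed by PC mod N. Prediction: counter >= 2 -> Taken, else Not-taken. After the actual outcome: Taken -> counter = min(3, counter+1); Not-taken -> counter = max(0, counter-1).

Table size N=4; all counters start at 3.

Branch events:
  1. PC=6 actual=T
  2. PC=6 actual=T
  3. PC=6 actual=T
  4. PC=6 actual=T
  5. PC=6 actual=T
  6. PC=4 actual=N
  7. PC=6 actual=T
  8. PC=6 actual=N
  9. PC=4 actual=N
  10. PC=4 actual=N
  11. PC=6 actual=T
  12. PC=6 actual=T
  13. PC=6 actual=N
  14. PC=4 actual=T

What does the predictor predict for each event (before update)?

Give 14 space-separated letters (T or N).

Answer: T T T T T T T T T N T T T N

Derivation:
Ev 1: PC=6 idx=2 pred=T actual=T -> ctr[2]=3
Ev 2: PC=6 idx=2 pred=T actual=T -> ctr[2]=3
Ev 3: PC=6 idx=2 pred=T actual=T -> ctr[2]=3
Ev 4: PC=6 idx=2 pred=T actual=T -> ctr[2]=3
Ev 5: PC=6 idx=2 pred=T actual=T -> ctr[2]=3
Ev 6: PC=4 idx=0 pred=T actual=N -> ctr[0]=2
Ev 7: PC=6 idx=2 pred=T actual=T -> ctr[2]=3
Ev 8: PC=6 idx=2 pred=T actual=N -> ctr[2]=2
Ev 9: PC=4 idx=0 pred=T actual=N -> ctr[0]=1
Ev 10: PC=4 idx=0 pred=N actual=N -> ctr[0]=0
Ev 11: PC=6 idx=2 pred=T actual=T -> ctr[2]=3
Ev 12: PC=6 idx=2 pred=T actual=T -> ctr[2]=3
Ev 13: PC=6 idx=2 pred=T actual=N -> ctr[2]=2
Ev 14: PC=4 idx=0 pred=N actual=T -> ctr[0]=1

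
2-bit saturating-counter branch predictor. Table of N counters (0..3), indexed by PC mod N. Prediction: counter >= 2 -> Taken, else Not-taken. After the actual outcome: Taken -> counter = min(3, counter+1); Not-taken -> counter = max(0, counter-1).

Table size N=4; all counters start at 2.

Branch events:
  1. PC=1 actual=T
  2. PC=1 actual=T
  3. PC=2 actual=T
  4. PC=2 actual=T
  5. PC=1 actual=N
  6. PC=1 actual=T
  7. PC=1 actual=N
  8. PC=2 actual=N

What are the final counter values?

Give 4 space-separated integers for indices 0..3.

Ev 1: PC=1 idx=1 pred=T actual=T -> ctr[1]=3
Ev 2: PC=1 idx=1 pred=T actual=T -> ctr[1]=3
Ev 3: PC=2 idx=2 pred=T actual=T -> ctr[2]=3
Ev 4: PC=2 idx=2 pred=T actual=T -> ctr[2]=3
Ev 5: PC=1 idx=1 pred=T actual=N -> ctr[1]=2
Ev 6: PC=1 idx=1 pred=T actual=T -> ctr[1]=3
Ev 7: PC=1 idx=1 pred=T actual=N -> ctr[1]=2
Ev 8: PC=2 idx=2 pred=T actual=N -> ctr[2]=2

Answer: 2 2 2 2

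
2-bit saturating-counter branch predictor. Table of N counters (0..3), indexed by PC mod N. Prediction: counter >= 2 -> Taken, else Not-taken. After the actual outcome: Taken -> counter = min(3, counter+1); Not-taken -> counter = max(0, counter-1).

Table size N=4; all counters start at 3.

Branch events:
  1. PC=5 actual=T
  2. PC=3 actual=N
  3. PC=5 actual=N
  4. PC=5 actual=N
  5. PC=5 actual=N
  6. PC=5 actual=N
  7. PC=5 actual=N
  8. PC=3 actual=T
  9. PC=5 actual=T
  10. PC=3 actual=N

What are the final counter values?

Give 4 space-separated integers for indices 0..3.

Answer: 3 1 3 2

Derivation:
Ev 1: PC=5 idx=1 pred=T actual=T -> ctr[1]=3
Ev 2: PC=3 idx=3 pred=T actual=N -> ctr[3]=2
Ev 3: PC=5 idx=1 pred=T actual=N -> ctr[1]=2
Ev 4: PC=5 idx=1 pred=T actual=N -> ctr[1]=1
Ev 5: PC=5 idx=1 pred=N actual=N -> ctr[1]=0
Ev 6: PC=5 idx=1 pred=N actual=N -> ctr[1]=0
Ev 7: PC=5 idx=1 pred=N actual=N -> ctr[1]=0
Ev 8: PC=3 idx=3 pred=T actual=T -> ctr[3]=3
Ev 9: PC=5 idx=1 pred=N actual=T -> ctr[1]=1
Ev 10: PC=3 idx=3 pred=T actual=N -> ctr[3]=2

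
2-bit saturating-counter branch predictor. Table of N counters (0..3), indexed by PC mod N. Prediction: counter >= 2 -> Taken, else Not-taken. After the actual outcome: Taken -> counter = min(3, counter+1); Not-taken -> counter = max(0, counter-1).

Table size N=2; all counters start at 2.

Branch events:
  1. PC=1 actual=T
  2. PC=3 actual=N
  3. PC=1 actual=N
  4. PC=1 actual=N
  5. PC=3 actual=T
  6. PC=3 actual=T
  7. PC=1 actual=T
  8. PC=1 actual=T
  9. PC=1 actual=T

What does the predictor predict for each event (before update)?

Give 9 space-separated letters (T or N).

Ev 1: PC=1 idx=1 pred=T actual=T -> ctr[1]=3
Ev 2: PC=3 idx=1 pred=T actual=N -> ctr[1]=2
Ev 3: PC=1 idx=1 pred=T actual=N -> ctr[1]=1
Ev 4: PC=1 idx=1 pred=N actual=N -> ctr[1]=0
Ev 5: PC=3 idx=1 pred=N actual=T -> ctr[1]=1
Ev 6: PC=3 idx=1 pred=N actual=T -> ctr[1]=2
Ev 7: PC=1 idx=1 pred=T actual=T -> ctr[1]=3
Ev 8: PC=1 idx=1 pred=T actual=T -> ctr[1]=3
Ev 9: PC=1 idx=1 pred=T actual=T -> ctr[1]=3

Answer: T T T N N N T T T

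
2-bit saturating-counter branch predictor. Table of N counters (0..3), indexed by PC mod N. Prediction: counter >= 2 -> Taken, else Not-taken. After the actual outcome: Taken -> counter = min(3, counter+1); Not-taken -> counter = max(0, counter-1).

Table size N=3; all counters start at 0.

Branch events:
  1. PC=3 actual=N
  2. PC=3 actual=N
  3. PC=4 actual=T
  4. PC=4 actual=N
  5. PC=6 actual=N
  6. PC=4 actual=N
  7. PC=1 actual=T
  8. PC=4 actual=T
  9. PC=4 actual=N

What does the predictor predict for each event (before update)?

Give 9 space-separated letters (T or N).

Answer: N N N N N N N N T

Derivation:
Ev 1: PC=3 idx=0 pred=N actual=N -> ctr[0]=0
Ev 2: PC=3 idx=0 pred=N actual=N -> ctr[0]=0
Ev 3: PC=4 idx=1 pred=N actual=T -> ctr[1]=1
Ev 4: PC=4 idx=1 pred=N actual=N -> ctr[1]=0
Ev 5: PC=6 idx=0 pred=N actual=N -> ctr[0]=0
Ev 6: PC=4 idx=1 pred=N actual=N -> ctr[1]=0
Ev 7: PC=1 idx=1 pred=N actual=T -> ctr[1]=1
Ev 8: PC=4 idx=1 pred=N actual=T -> ctr[1]=2
Ev 9: PC=4 idx=1 pred=T actual=N -> ctr[1]=1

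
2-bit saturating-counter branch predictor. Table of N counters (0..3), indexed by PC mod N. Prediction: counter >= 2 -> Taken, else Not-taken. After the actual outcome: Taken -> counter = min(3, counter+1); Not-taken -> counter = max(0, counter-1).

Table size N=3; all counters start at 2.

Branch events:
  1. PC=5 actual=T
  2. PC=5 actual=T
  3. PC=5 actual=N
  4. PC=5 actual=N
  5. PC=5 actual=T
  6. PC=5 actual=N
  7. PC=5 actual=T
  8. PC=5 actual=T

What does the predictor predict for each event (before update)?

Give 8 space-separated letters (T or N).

Ev 1: PC=5 idx=2 pred=T actual=T -> ctr[2]=3
Ev 2: PC=5 idx=2 pred=T actual=T -> ctr[2]=3
Ev 3: PC=5 idx=2 pred=T actual=N -> ctr[2]=2
Ev 4: PC=5 idx=2 pred=T actual=N -> ctr[2]=1
Ev 5: PC=5 idx=2 pred=N actual=T -> ctr[2]=2
Ev 6: PC=5 idx=2 pred=T actual=N -> ctr[2]=1
Ev 7: PC=5 idx=2 pred=N actual=T -> ctr[2]=2
Ev 8: PC=5 idx=2 pred=T actual=T -> ctr[2]=3

Answer: T T T T N T N T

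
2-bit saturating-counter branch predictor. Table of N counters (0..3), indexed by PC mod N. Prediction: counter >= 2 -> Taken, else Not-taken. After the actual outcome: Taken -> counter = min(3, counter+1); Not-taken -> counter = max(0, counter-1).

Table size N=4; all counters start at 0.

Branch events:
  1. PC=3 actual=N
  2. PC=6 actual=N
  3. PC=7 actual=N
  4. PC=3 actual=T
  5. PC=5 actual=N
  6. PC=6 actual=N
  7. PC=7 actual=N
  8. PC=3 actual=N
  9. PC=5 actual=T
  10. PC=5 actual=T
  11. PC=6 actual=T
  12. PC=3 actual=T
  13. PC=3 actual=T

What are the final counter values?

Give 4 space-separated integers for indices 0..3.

Answer: 0 2 1 2

Derivation:
Ev 1: PC=3 idx=3 pred=N actual=N -> ctr[3]=0
Ev 2: PC=6 idx=2 pred=N actual=N -> ctr[2]=0
Ev 3: PC=7 idx=3 pred=N actual=N -> ctr[3]=0
Ev 4: PC=3 idx=3 pred=N actual=T -> ctr[3]=1
Ev 5: PC=5 idx=1 pred=N actual=N -> ctr[1]=0
Ev 6: PC=6 idx=2 pred=N actual=N -> ctr[2]=0
Ev 7: PC=7 idx=3 pred=N actual=N -> ctr[3]=0
Ev 8: PC=3 idx=3 pred=N actual=N -> ctr[3]=0
Ev 9: PC=5 idx=1 pred=N actual=T -> ctr[1]=1
Ev 10: PC=5 idx=1 pred=N actual=T -> ctr[1]=2
Ev 11: PC=6 idx=2 pred=N actual=T -> ctr[2]=1
Ev 12: PC=3 idx=3 pred=N actual=T -> ctr[3]=1
Ev 13: PC=3 idx=3 pred=N actual=T -> ctr[3]=2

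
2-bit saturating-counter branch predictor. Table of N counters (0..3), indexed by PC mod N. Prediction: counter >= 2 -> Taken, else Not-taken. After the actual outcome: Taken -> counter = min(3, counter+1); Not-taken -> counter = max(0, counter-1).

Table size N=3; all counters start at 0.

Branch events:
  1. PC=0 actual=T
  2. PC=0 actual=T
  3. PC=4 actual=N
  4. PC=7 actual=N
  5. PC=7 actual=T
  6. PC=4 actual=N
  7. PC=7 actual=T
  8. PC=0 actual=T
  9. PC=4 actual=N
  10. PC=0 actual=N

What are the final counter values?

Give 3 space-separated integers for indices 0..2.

Ev 1: PC=0 idx=0 pred=N actual=T -> ctr[0]=1
Ev 2: PC=0 idx=0 pred=N actual=T -> ctr[0]=2
Ev 3: PC=4 idx=1 pred=N actual=N -> ctr[1]=0
Ev 4: PC=7 idx=1 pred=N actual=N -> ctr[1]=0
Ev 5: PC=7 idx=1 pred=N actual=T -> ctr[1]=1
Ev 6: PC=4 idx=1 pred=N actual=N -> ctr[1]=0
Ev 7: PC=7 idx=1 pred=N actual=T -> ctr[1]=1
Ev 8: PC=0 idx=0 pred=T actual=T -> ctr[0]=3
Ev 9: PC=4 idx=1 pred=N actual=N -> ctr[1]=0
Ev 10: PC=0 idx=0 pred=T actual=N -> ctr[0]=2

Answer: 2 0 0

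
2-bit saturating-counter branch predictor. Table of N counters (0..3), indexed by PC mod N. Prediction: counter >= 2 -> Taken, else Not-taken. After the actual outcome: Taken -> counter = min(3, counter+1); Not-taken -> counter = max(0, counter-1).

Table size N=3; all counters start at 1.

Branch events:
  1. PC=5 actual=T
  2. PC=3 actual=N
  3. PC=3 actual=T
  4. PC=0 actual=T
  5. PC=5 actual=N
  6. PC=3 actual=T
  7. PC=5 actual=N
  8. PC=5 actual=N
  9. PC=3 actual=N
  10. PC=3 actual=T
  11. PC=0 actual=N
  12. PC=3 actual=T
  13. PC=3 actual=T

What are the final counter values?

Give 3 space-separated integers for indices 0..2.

Answer: 3 1 0

Derivation:
Ev 1: PC=5 idx=2 pred=N actual=T -> ctr[2]=2
Ev 2: PC=3 idx=0 pred=N actual=N -> ctr[0]=0
Ev 3: PC=3 idx=0 pred=N actual=T -> ctr[0]=1
Ev 4: PC=0 idx=0 pred=N actual=T -> ctr[0]=2
Ev 5: PC=5 idx=2 pred=T actual=N -> ctr[2]=1
Ev 6: PC=3 idx=0 pred=T actual=T -> ctr[0]=3
Ev 7: PC=5 idx=2 pred=N actual=N -> ctr[2]=0
Ev 8: PC=5 idx=2 pred=N actual=N -> ctr[2]=0
Ev 9: PC=3 idx=0 pred=T actual=N -> ctr[0]=2
Ev 10: PC=3 idx=0 pred=T actual=T -> ctr[0]=3
Ev 11: PC=0 idx=0 pred=T actual=N -> ctr[0]=2
Ev 12: PC=3 idx=0 pred=T actual=T -> ctr[0]=3
Ev 13: PC=3 idx=0 pred=T actual=T -> ctr[0]=3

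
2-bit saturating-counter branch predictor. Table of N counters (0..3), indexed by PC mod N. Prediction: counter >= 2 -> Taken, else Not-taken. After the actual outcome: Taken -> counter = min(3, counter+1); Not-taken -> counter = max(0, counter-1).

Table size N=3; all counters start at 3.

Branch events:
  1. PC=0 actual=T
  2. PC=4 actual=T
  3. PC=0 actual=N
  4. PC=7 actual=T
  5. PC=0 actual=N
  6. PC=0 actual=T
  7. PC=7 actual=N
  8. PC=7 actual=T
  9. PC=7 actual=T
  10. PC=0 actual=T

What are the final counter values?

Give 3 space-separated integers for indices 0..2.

Ev 1: PC=0 idx=0 pred=T actual=T -> ctr[0]=3
Ev 2: PC=4 idx=1 pred=T actual=T -> ctr[1]=3
Ev 3: PC=0 idx=0 pred=T actual=N -> ctr[0]=2
Ev 4: PC=7 idx=1 pred=T actual=T -> ctr[1]=3
Ev 5: PC=0 idx=0 pred=T actual=N -> ctr[0]=1
Ev 6: PC=0 idx=0 pred=N actual=T -> ctr[0]=2
Ev 7: PC=7 idx=1 pred=T actual=N -> ctr[1]=2
Ev 8: PC=7 idx=1 pred=T actual=T -> ctr[1]=3
Ev 9: PC=7 idx=1 pred=T actual=T -> ctr[1]=3
Ev 10: PC=0 idx=0 pred=T actual=T -> ctr[0]=3

Answer: 3 3 3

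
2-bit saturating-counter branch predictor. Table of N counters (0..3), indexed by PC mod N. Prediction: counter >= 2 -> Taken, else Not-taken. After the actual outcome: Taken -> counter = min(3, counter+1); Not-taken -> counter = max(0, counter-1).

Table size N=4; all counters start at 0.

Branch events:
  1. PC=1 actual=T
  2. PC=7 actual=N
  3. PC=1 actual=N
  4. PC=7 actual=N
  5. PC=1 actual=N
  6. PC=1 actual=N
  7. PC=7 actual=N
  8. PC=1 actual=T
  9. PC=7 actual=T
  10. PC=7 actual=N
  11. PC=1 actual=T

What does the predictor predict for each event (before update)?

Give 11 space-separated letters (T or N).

Answer: N N N N N N N N N N N

Derivation:
Ev 1: PC=1 idx=1 pred=N actual=T -> ctr[1]=1
Ev 2: PC=7 idx=3 pred=N actual=N -> ctr[3]=0
Ev 3: PC=1 idx=1 pred=N actual=N -> ctr[1]=0
Ev 4: PC=7 idx=3 pred=N actual=N -> ctr[3]=0
Ev 5: PC=1 idx=1 pred=N actual=N -> ctr[1]=0
Ev 6: PC=1 idx=1 pred=N actual=N -> ctr[1]=0
Ev 7: PC=7 idx=3 pred=N actual=N -> ctr[3]=0
Ev 8: PC=1 idx=1 pred=N actual=T -> ctr[1]=1
Ev 9: PC=7 idx=3 pred=N actual=T -> ctr[3]=1
Ev 10: PC=7 idx=3 pred=N actual=N -> ctr[3]=0
Ev 11: PC=1 idx=1 pred=N actual=T -> ctr[1]=2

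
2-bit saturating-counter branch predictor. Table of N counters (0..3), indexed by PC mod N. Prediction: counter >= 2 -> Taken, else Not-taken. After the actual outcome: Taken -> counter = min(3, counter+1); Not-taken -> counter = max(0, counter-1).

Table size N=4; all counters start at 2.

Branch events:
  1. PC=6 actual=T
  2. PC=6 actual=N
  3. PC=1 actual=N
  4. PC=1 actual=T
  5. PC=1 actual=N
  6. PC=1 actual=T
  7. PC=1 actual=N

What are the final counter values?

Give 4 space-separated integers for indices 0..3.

Answer: 2 1 2 2

Derivation:
Ev 1: PC=6 idx=2 pred=T actual=T -> ctr[2]=3
Ev 2: PC=6 idx=2 pred=T actual=N -> ctr[2]=2
Ev 3: PC=1 idx=1 pred=T actual=N -> ctr[1]=1
Ev 4: PC=1 idx=1 pred=N actual=T -> ctr[1]=2
Ev 5: PC=1 idx=1 pred=T actual=N -> ctr[1]=1
Ev 6: PC=1 idx=1 pred=N actual=T -> ctr[1]=2
Ev 7: PC=1 idx=1 pred=T actual=N -> ctr[1]=1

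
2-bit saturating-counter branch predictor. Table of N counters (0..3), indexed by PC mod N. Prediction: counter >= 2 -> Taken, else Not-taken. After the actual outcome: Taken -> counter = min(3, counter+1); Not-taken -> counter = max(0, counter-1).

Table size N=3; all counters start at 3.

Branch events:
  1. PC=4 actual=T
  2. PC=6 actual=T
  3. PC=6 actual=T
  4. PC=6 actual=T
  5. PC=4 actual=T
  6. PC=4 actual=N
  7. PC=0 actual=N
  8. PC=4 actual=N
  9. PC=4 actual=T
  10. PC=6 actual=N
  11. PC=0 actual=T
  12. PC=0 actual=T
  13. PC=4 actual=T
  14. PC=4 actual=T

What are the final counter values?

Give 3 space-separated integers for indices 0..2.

Ev 1: PC=4 idx=1 pred=T actual=T -> ctr[1]=3
Ev 2: PC=6 idx=0 pred=T actual=T -> ctr[0]=3
Ev 3: PC=6 idx=0 pred=T actual=T -> ctr[0]=3
Ev 4: PC=6 idx=0 pred=T actual=T -> ctr[0]=3
Ev 5: PC=4 idx=1 pred=T actual=T -> ctr[1]=3
Ev 6: PC=4 idx=1 pred=T actual=N -> ctr[1]=2
Ev 7: PC=0 idx=0 pred=T actual=N -> ctr[0]=2
Ev 8: PC=4 idx=1 pred=T actual=N -> ctr[1]=1
Ev 9: PC=4 idx=1 pred=N actual=T -> ctr[1]=2
Ev 10: PC=6 idx=0 pred=T actual=N -> ctr[0]=1
Ev 11: PC=0 idx=0 pred=N actual=T -> ctr[0]=2
Ev 12: PC=0 idx=0 pred=T actual=T -> ctr[0]=3
Ev 13: PC=4 idx=1 pred=T actual=T -> ctr[1]=3
Ev 14: PC=4 idx=1 pred=T actual=T -> ctr[1]=3

Answer: 3 3 3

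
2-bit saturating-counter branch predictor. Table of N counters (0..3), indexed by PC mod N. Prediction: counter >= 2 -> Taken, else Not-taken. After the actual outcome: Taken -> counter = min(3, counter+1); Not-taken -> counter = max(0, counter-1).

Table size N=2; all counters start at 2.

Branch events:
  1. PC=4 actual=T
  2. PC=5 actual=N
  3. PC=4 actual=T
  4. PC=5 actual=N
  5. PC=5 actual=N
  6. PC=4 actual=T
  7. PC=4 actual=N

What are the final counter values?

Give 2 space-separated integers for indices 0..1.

Ev 1: PC=4 idx=0 pred=T actual=T -> ctr[0]=3
Ev 2: PC=5 idx=1 pred=T actual=N -> ctr[1]=1
Ev 3: PC=4 idx=0 pred=T actual=T -> ctr[0]=3
Ev 4: PC=5 idx=1 pred=N actual=N -> ctr[1]=0
Ev 5: PC=5 idx=1 pred=N actual=N -> ctr[1]=0
Ev 6: PC=4 idx=0 pred=T actual=T -> ctr[0]=3
Ev 7: PC=4 idx=0 pred=T actual=N -> ctr[0]=2

Answer: 2 0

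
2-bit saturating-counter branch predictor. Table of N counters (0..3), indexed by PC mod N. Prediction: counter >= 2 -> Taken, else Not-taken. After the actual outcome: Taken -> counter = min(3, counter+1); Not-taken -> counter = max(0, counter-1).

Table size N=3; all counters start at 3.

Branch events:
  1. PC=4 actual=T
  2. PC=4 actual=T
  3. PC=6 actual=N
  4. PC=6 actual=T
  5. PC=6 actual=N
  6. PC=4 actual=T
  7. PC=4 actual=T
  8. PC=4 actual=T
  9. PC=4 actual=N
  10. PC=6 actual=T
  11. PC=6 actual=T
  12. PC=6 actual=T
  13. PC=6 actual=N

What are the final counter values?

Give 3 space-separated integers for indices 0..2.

Answer: 2 2 3

Derivation:
Ev 1: PC=4 idx=1 pred=T actual=T -> ctr[1]=3
Ev 2: PC=4 idx=1 pred=T actual=T -> ctr[1]=3
Ev 3: PC=6 idx=0 pred=T actual=N -> ctr[0]=2
Ev 4: PC=6 idx=0 pred=T actual=T -> ctr[0]=3
Ev 5: PC=6 idx=0 pred=T actual=N -> ctr[0]=2
Ev 6: PC=4 idx=1 pred=T actual=T -> ctr[1]=3
Ev 7: PC=4 idx=1 pred=T actual=T -> ctr[1]=3
Ev 8: PC=4 idx=1 pred=T actual=T -> ctr[1]=3
Ev 9: PC=4 idx=1 pred=T actual=N -> ctr[1]=2
Ev 10: PC=6 idx=0 pred=T actual=T -> ctr[0]=3
Ev 11: PC=6 idx=0 pred=T actual=T -> ctr[0]=3
Ev 12: PC=6 idx=0 pred=T actual=T -> ctr[0]=3
Ev 13: PC=6 idx=0 pred=T actual=N -> ctr[0]=2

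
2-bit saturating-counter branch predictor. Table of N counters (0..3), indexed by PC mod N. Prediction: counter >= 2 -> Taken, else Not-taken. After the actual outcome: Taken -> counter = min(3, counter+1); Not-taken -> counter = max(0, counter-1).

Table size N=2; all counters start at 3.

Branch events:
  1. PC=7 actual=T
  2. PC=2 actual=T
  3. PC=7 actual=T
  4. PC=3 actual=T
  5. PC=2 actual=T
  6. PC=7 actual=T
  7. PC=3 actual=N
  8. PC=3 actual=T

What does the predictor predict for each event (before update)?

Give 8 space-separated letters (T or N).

Ev 1: PC=7 idx=1 pred=T actual=T -> ctr[1]=3
Ev 2: PC=2 idx=0 pred=T actual=T -> ctr[0]=3
Ev 3: PC=7 idx=1 pred=T actual=T -> ctr[1]=3
Ev 4: PC=3 idx=1 pred=T actual=T -> ctr[1]=3
Ev 5: PC=2 idx=0 pred=T actual=T -> ctr[0]=3
Ev 6: PC=7 idx=1 pred=T actual=T -> ctr[1]=3
Ev 7: PC=3 idx=1 pred=T actual=N -> ctr[1]=2
Ev 8: PC=3 idx=1 pred=T actual=T -> ctr[1]=3

Answer: T T T T T T T T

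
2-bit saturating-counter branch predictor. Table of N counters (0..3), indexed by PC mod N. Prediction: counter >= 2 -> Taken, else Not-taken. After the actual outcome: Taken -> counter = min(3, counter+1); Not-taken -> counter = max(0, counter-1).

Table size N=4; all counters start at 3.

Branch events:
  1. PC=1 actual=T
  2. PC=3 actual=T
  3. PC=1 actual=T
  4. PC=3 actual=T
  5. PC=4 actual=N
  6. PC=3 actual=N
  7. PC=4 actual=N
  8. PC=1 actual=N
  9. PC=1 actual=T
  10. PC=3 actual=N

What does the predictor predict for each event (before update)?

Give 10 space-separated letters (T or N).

Answer: T T T T T T T T T T

Derivation:
Ev 1: PC=1 idx=1 pred=T actual=T -> ctr[1]=3
Ev 2: PC=3 idx=3 pred=T actual=T -> ctr[3]=3
Ev 3: PC=1 idx=1 pred=T actual=T -> ctr[1]=3
Ev 4: PC=3 idx=3 pred=T actual=T -> ctr[3]=3
Ev 5: PC=4 idx=0 pred=T actual=N -> ctr[0]=2
Ev 6: PC=3 idx=3 pred=T actual=N -> ctr[3]=2
Ev 7: PC=4 idx=0 pred=T actual=N -> ctr[0]=1
Ev 8: PC=1 idx=1 pred=T actual=N -> ctr[1]=2
Ev 9: PC=1 idx=1 pred=T actual=T -> ctr[1]=3
Ev 10: PC=3 idx=3 pred=T actual=N -> ctr[3]=1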